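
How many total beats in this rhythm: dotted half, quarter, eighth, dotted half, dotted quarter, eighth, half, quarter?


Let's work it out.
Beat values:
  dotted half = 3 beats
  quarter = 1 beat
  eighth = 0.5 beats
  dotted half = 3 beats
  dotted quarter = 1.5 beats
  eighth = 0.5 beats
  half = 2 beats
  quarter = 1 beat
Sum = 3 + 1 + 0.5 + 3 + 1.5 + 0.5 + 2 + 1
= 12.5 beats


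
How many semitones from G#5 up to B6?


Let's work it out.
Absolute semitone position = octave×12 + chromatic position
G#5: 5×12 + 8 = 68
B6: 6×12 + 11 = 83
Difference = 83 - 68 = 15
= 15 semitones


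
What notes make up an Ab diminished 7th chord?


Step by step:
Diminished 7th chord = root + minor 3rd + diminished 5th + diminished 7th
Seventh chords stack in thirds, so the letter names are A-C-E-G
Root: Ab
Minor 3rd above Ab: Cb
Diminished 5th above Ab: Ebb
Diminished 7th above Ab: Gbb
Chord = Ab Cb Ebb Gbb


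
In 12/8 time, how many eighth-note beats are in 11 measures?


Reasoning:
Time signature 12/8: the bottom number 8 means the eighth note gets one count
The top number 12 means 12 eighth-note beats per measure
Total = 12 × 11 measures
= 132 eighth-note beats


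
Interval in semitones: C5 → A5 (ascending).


Working:
Absolute semitone position = octave×12 + chromatic position
C5: 5×12 + 0 = 60
A5: 5×12 + 9 = 69
Difference = 69 - 60 = 9
= 9 semitones


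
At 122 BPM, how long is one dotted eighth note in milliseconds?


One quarter-note beat = 60000 / BPM = 60000 / 122 ms
Dotted eighth note = 3/4 × quarter note
Duration = 3/4 × 60000 / 122 = 45000 / 122
= 368.9 ms


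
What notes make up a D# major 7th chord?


Working:
Major 7th chord = root + major 3rd + perfect 5th + major 7th
Seventh chords stack in thirds, so the letter names are D-F-A-C
Root: D#
Major 3rd above D#: F##
Perfect 5th above D#: A#
Major 7th above D#: C##
Chord = D# F## A# C##


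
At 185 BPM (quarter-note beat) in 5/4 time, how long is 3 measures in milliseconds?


Step by step:
Quarter-note beat duration = 60000 / 185 ms
Beats per measure (5/4) = 5
One measure = 5 × 60000 / 185 = 300000 / 185 ms
3 measures = 3 × 300000 / 185 = 900000 / 185
= 4864.9 ms


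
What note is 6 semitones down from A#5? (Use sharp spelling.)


Reasoning:
A#5: chromatic position 10 in octave 5 → absolute = 5×12 + 10 = 70
Transpose down 6: 70 - 6 = 64
64 = 5×12 + 4 → E in octave 5
Result = E5


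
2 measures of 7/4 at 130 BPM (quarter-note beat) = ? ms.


Step by step:
Quarter-note beat duration = 60000 / 130 ms
Beats per measure (7/4) = 7
One measure = 7 × 60000 / 130 = 420000 / 130 ms
2 measures = 2 × 420000 / 130 = 840000 / 130
= 6461.5 ms


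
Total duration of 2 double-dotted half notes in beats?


Base half note = 2 beats
Dot 1 adds half the previous value: +1
Dot 2 adds half the previous value: +1/2
One double-dotted half = 2 + 1 + 1/2 = 7/2
2 of them = 2 × 7/2 = 7
= 7 beats


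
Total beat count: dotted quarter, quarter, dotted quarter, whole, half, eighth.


Beat values:
  dotted quarter = 1.5 beats
  quarter = 1 beat
  dotted quarter = 1.5 beats
  whole = 4 beats
  half = 2 beats
  eighth = 0.5 beats
Sum = 1.5 + 1 + 1.5 + 4 + 2 + 0.5
= 10.5 beats


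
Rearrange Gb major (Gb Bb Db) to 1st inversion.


Solution.
Root position: Gb Bb Db
1st inversion: move root up an octave
Bass note: Bb
Notes (bottom to top) = Bb Db Gb


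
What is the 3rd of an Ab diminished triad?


Diminished triad = root + minor 3rd (3 semitones) + diminished 5th (6 semitones)
A triad on Ab stacks thirds, so the chord tones use letter names A-C-E
Root: Ab
Minor 3rd above Ab: Cb
Diminished 5th above Ab: Ebb
The 3rd = Cb


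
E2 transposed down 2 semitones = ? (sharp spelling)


Working:
E2: chromatic position 4 in octave 2 → absolute = 2×12 + 4 = 28
Transpose down 2: 28 - 2 = 26
26 = 2×12 + 2 → D in octave 2
Result = D2


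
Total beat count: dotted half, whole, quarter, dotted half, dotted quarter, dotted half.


Working:
Beat values:
  dotted half = 3 beats
  whole = 4 beats
  quarter = 1 beat
  dotted half = 3 beats
  dotted quarter = 1.5 beats
  dotted half = 3 beats
Sum = 3 + 4 + 1 + 3 + 1.5 + 3
= 15.5 beats


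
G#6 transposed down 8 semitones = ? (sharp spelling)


Let's work it out.
G#6: chromatic position 8 in octave 6 → absolute = 6×12 + 8 = 80
Transpose down 8: 80 - 8 = 72
72 = 6×12 + 0 → C in octave 6
Result = C6


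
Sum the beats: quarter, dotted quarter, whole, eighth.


Beat values:
  quarter = 1 beat
  dotted quarter = 1.5 beats
  whole = 4 beats
  eighth = 0.5 beats
Sum = 1 + 1.5 + 4 + 0.5
= 7 beats


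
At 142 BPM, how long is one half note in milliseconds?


Working:
One quarter-note beat = 60000 / BPM = 60000 / 142 ms
Half note = 2 × quarter note
Duration = 2 × 60000 / 142 = 120000 / 142
= 845.1 ms


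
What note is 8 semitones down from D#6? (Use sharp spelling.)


Reasoning:
D#6: chromatic position 3 in octave 6 → absolute = 6×12 + 3 = 75
Transpose down 8: 75 - 8 = 67
67 = 5×12 + 7 → G in octave 5
Result = G5


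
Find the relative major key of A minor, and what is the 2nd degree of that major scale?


Let's work it out.
The relative major shares the key signature and is a minor 3rd above the minor tonic
A minor 3rd above A is C
→ relative major of A minor is C major
C major scale: C D E F G A B
= C major; 2nd degree = D


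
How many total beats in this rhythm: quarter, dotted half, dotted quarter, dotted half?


Let's work it out.
Beat values:
  quarter = 1 beat
  dotted half = 3 beats
  dotted quarter = 1.5 beats
  dotted half = 3 beats
Sum = 1 + 3 + 1.5 + 3
= 8.5 beats


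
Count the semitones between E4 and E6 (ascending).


Solution.
Absolute semitone position = octave×12 + chromatic position
E4: 4×12 + 4 = 52
E6: 6×12 + 4 = 76
Difference = 76 - 52 = 24
= 24 semitones


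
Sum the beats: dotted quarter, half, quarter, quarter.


Beat values:
  dotted quarter = 1.5 beats
  half = 2 beats
  quarter = 1 beat
  quarter = 1 beat
Sum = 1.5 + 2 + 1 + 1
= 5.5 beats


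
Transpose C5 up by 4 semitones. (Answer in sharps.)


C5: chromatic position 0 in octave 5 → absolute = 5×12 + 0 = 60
Transpose up 4: 60 + 4 = 64
64 = 5×12 + 4 → E in octave 5
Result = E5


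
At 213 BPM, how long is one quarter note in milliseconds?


One quarter-note beat = 60000 / BPM = 60000 / 213 ms
Duration = 60000 / 213
= 281.7 ms


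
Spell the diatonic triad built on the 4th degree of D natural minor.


Solution.
D natural minor scale: D E F G A Bb C
Diatonic triad on degree 4 stacks scale notes 4, 6, 1: G Bb D
G→Bb = 3 semitones; G→D = 7 semitones → minor triad
= G Bb D (minor)


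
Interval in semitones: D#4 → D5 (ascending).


Absolute semitone position = octave×12 + chromatic position
D#4: 4×12 + 3 = 51
D5: 5×12 + 2 = 62
Difference = 62 - 51 = 11
= 11 semitones


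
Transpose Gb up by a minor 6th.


Let's work it out.
minor 6th: 6 letter names, 8 semitones
Letter: G + 5 → E
Pitch: Gb + 8 semitones, spelled as an E → Ebb
= Ebb


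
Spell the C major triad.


Step by step:
Major triad = root + major 3rd (4 semitones) + perfect 5th (7 semitones)
A triad on C stacks thirds, so the chord tones use letter names C-E-G
Root: C
Major 3rd above C: E
Perfect 5th above C: G
Chord = C E G


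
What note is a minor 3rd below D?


A 3rd spans 3 letter names, so from D we land on B
A minor 3rd = 3 semitones below D
Spell B at that pitch: B
= B


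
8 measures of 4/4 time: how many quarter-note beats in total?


Step by step:
Time signature 4/4: the bottom number 4 means the quarter note gets one count
The top number 4 means 4 quarter-note beats per measure
Total = 4 × 8 measures
= 32 quarter-note beats


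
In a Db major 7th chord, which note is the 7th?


Major 7th chord = root + major 3rd + perfect 5th + major 7th
Seventh chords stack in thirds, so the letter names are D-F-A-C
Root: Db
Major 3rd above Db: F
Perfect 5th above Db: Ab
Major 7th above Db: C
The 7th = C


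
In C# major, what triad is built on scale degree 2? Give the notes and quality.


Reasoning:
C# major scale: C# D# E# F# G# A# B#
Diatonic triad on degree 2 stacks scale notes 2, 4, 6: D# F# A#
D#→F# = 3 semitones; D#→A# = 7 semitones → minor triad
= D# F# A# (minor)


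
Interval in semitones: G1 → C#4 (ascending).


Working:
Absolute semitone position = octave×12 + chromatic position
G1: 1×12 + 7 = 19
C#4: 4×12 + 1 = 49
Difference = 49 - 19 = 30
= 30 semitones


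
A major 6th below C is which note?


A 6th spans 6 letter names, so from C we land on E
A major 6th = 9 semitones below C
Spell E at that pitch: Eb
= Eb


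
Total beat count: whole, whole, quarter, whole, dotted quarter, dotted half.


Solution.
Beat values:
  whole = 4 beats
  whole = 4 beats
  quarter = 1 beat
  whole = 4 beats
  dotted quarter = 1.5 beats
  dotted half = 3 beats
Sum = 4 + 4 + 1 + 4 + 1.5 + 3
= 17.5 beats


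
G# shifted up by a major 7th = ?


Solution.
major 7th: 7 letter names, 11 semitones
Letter: G + 6 → F
Pitch: G# + 11 semitones, spelled as an F → F##
= F##


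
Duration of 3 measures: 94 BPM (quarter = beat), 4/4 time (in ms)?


Reasoning:
Quarter-note beat duration = 60000 / 94 ms
Beats per measure (4/4) = 4
One measure = 4 × 60000 / 94 = 240000 / 94 ms
3 measures = 3 × 240000 / 94 = 720000 / 94
= 7659.6 ms


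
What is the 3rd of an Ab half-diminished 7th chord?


Half-diminished 7th chord = root + minor 3rd + diminished 5th + minor 7th
Seventh chords stack in thirds, so the letter names are A-C-E-G
Root: Ab
Minor 3rd above Ab: Cb
Diminished 5th above Ab: Ebb
Minor 7th above Ab: Gb
The 3rd = Cb


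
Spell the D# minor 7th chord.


Solution.
Minor 7th chord = root + minor 3rd + perfect 5th + minor 7th
Seventh chords stack in thirds, so the letter names are D-F-A-C
Root: D#
Minor 3rd above D#: F#
Perfect 5th above D#: A#
Minor 7th above D#: C#
Chord = D# F# A# C#


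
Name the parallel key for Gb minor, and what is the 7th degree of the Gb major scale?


Step by step:
Parallel keys share the same tonic but differ in mode
Gb minor → parallel is Gb major
Gb major scale: Gb Ab Bb Cb Db Eb F
= Gb major; 7th degree = F


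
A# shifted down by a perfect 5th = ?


Let's work it out.
perfect 5th: 5 letter names, 7 semitones
Letter: A - 4 → D
Pitch: A# - 7 semitones, spelled as a D → D#
= D#


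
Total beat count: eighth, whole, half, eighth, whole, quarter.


Reasoning:
Beat values:
  eighth = 0.5 beats
  whole = 4 beats
  half = 2 beats
  eighth = 0.5 beats
  whole = 4 beats
  quarter = 1 beat
Sum = 0.5 + 4 + 2 + 0.5 + 4 + 1
= 12 beats


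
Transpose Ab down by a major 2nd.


Working:
major 2nd: 2 letter names, 2 semitones
Letter: A - 1 → G
Pitch: Ab - 2 semitones, spelled as a G → Gb
= Gb


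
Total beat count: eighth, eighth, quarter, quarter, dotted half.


Solution.
Beat values:
  eighth = 0.5 beats
  eighth = 0.5 beats
  quarter = 1 beat
  quarter = 1 beat
  dotted half = 3 beats
Sum = 0.5 + 0.5 + 1 + 1 + 3
= 6 beats


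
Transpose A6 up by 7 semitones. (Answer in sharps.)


Reasoning:
A6: chromatic position 9 in octave 6 → absolute = 6×12 + 9 = 81
Transpose up 7: 81 + 7 = 88
88 = 7×12 + 4 → E in octave 7
Result = E7


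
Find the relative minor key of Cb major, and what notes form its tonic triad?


Step by step:
The relative minor shares the major's key signature and starts on its 6th degree
6th degree = a major 6th above the tonic; a major 6th above Cb is Ab
→ relative minor of Cb major is Ab minor
Tonic triad of Ab minor = root + minor 3rd + perfect 5th = Ab Cb Eb
= Ab minor; triad = Ab Cb Eb


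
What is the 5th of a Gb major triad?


Major triad = root + major 3rd (4 semitones) + perfect 5th (7 semitones)
A triad on Gb stacks thirds, so the chord tones use letter names G-B-D
Root: Gb
Major 3rd above Gb: Bb
Perfect 5th above Gb: Db
The 5th = Db


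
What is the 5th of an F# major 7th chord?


Major 7th chord = root + major 3rd + perfect 5th + major 7th
Seventh chords stack in thirds, so the letter names are F-A-C-E
Root: F#
Major 3rd above F#: A#
Perfect 5th above F#: C#
Major 7th above F#: E#
The 5th = C#


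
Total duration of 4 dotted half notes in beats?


Base half note = 2 beats
Dot 1 adds half the previous value: +1
One dotted half = 2 + 1 = 3
4 of them = 4 × 3 = 12
= 12 beats


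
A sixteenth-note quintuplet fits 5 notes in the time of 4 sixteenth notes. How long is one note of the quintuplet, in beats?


Quintuplet: 5 notes occupy the space of 4 sixteenth notes
Space = 4 × 1/4 = 1 beat
Each quintuplet note = 1 / 5 = 1/5 beats
= 1/5 beats


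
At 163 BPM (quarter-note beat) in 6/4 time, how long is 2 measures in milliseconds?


Solution.
Quarter-note beat duration = 60000 / 163 ms
Beats per measure (6/4) = 6
One measure = 6 × 60000 / 163 = 360000 / 163 ms
2 measures = 2 × 360000 / 163 = 720000 / 163
= 4417.2 ms


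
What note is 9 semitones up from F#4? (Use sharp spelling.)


Working:
F#4: chromatic position 6 in octave 4 → absolute = 4×12 + 6 = 54
Transpose up 9: 54 + 9 = 63
63 = 5×12 + 3 → D# in octave 5
Result = D#5


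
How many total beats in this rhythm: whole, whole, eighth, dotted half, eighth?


Beat values:
  whole = 4 beats
  whole = 4 beats
  eighth = 0.5 beats
  dotted half = 3 beats
  eighth = 0.5 beats
Sum = 4 + 4 + 0.5 + 3 + 0.5
= 12 beats


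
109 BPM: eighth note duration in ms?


Solution.
One quarter-note beat = 60000 / BPM = 60000 / 109 ms
Eighth note = 1/2 × quarter note
Duration = 1/2 × 60000 / 109 = 30000 / 109
= 275.2 ms


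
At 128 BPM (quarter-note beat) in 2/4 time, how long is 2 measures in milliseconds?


Let's work it out.
Quarter-note beat duration = 60000 / 128 ms
Beats per measure (2/4) = 2
One measure = 2 × 60000 / 128 = 120000 / 128 ms
2 measures = 2 × 120000 / 128 = 240000 / 128
= 1875.0 ms


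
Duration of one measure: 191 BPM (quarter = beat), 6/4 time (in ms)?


Let's work it out.
Quarter-note beat duration = 60000 / 191 ms
Beats per measure (6/4) = 6
One measure = 6 × 60000 / 191 = 360000 / 191 ms
= 1884.8 ms


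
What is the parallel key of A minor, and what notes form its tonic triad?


Working:
Parallel keys share the same tonic but differ in mode
A minor → parallel is A major
Tonic triad of A major = A C# E
= A major; triad = A C# E


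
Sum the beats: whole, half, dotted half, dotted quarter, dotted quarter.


Beat values:
  whole = 4 beats
  half = 2 beats
  dotted half = 3 beats
  dotted quarter = 1.5 beats
  dotted quarter = 1.5 beats
Sum = 4 + 2 + 3 + 1.5 + 1.5
= 12 beats


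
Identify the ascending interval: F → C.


Reasoning:
Letter names: F → C spans 5 letter names → a 5th
Semitones: F → C = 7 half-steps
A 5th of 7 semitones is a perfect 5th
= perfect 5th


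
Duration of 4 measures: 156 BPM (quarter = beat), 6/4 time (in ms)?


Reasoning:
Quarter-note beat duration = 60000 / 156 ms
Beats per measure (6/4) = 6
One measure = 6 × 60000 / 156 = 360000 / 156 ms
4 measures = 4 × 360000 / 156 = 1440000 / 156
= 9230.8 ms


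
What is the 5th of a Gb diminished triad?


Let's work it out.
Diminished triad = root + minor 3rd (3 semitones) + diminished 5th (6 semitones)
A triad on Gb stacks thirds, so the chord tones use letter names G-B-D
Root: Gb
Minor 3rd above Gb: Bbb
Diminished 5th above Gb: Dbb
The 5th = Dbb


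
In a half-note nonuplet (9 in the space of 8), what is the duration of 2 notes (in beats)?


Working:
Nonuplet: 9 notes occupy the space of 8 half notes
Space = 8 × 2 = 16 beats
Each nonuplet note = 16 / 9 = 16/9 beats
2 notes = 2 × 16/9 = 32/9
= 32/9 beats


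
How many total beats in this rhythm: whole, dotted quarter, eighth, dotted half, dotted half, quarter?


Working:
Beat values:
  whole = 4 beats
  dotted quarter = 1.5 beats
  eighth = 0.5 beats
  dotted half = 3 beats
  dotted half = 3 beats
  quarter = 1 beat
Sum = 4 + 1.5 + 0.5 + 3 + 3 + 1
= 13 beats


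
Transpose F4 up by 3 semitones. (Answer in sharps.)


Reasoning:
F4: chromatic position 5 in octave 4 → absolute = 4×12 + 5 = 53
Transpose up 3: 53 + 3 = 56
56 = 4×12 + 8 → G# in octave 4
Result = G#4


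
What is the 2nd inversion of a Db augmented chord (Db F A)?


Let's work it out.
Root position: Db F A
2nd inversion: move root and 3rd up an octave
Bass note: A
Notes (bottom to top) = A Db F


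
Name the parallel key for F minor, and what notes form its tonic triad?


Let's work it out.
Parallel keys share the same tonic but differ in mode
F minor → parallel is F major
Tonic triad of F major = F A C
= F major; triad = F A C


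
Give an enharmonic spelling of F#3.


Working:
Enharmonic notes sound the same pitch but are spelled with different letter names
F# and Gb name the same pitch class
= Gb3


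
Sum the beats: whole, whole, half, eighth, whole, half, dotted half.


Step by step:
Beat values:
  whole = 4 beats
  whole = 4 beats
  half = 2 beats
  eighth = 0.5 beats
  whole = 4 beats
  half = 2 beats
  dotted half = 3 beats
Sum = 4 + 4 + 2 + 0.5 + 4 + 2 + 3
= 19.5 beats


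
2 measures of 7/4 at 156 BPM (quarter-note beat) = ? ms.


Let's work it out.
Quarter-note beat duration = 60000 / 156 ms
Beats per measure (7/4) = 7
One measure = 7 × 60000 / 156 = 420000 / 156 ms
2 measures = 2 × 420000 / 156 = 840000 / 156
= 5384.6 ms


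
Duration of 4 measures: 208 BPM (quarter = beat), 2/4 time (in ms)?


Working:
Quarter-note beat duration = 60000 / 208 ms
Beats per measure (2/4) = 2
One measure = 2 × 60000 / 208 = 120000 / 208 ms
4 measures = 4 × 120000 / 208 = 480000 / 208
= 2307.7 ms


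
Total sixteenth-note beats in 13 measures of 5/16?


Reasoning:
Time signature 5/16: the bottom number 16 means the sixteenth note gets one count
The top number 5 means 5 sixteenth-note beats per measure
Total = 5 × 13 measures
= 65 sixteenth-note beats


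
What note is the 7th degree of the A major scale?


Solution.
Major scale pattern: W-W-H-W-W-W-H (2-2-1-2-2-2-1 semitones)
Starting from A:
  A + 2 semitones → B
  B + 2 semitones → C#
  C# + 1 semitone → D
  D + 2 semitones → E
  E + 2 semitones → F#
  F# + 2 semitones → G#
  G# + 1 semitone → A
Scale: A B C# D E F# G#
Degree 7 = G#


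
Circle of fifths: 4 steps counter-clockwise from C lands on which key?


Working:
Each counter-clockwise step moves down a perfect 5th (= up a perfect 4th)
From C: C → F → Bb → Eb → Ab
= Ab


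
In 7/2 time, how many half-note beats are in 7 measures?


Step by step:
Time signature 7/2: the bottom number 2 means the half note gets one count
The top number 7 means 7 half-note beats per measure
Total = 7 × 7 measures
= 49 half-note beats


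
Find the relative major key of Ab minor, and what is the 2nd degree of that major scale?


Solution.
The relative major shares the key signature and is a minor 3rd above the minor tonic
A minor 3rd above Ab is Cb
→ relative major of Ab minor is Cb major
Cb major scale: Cb Db Eb Fb Gb Ab Bb
= Cb major; 2nd degree = Db


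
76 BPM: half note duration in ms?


Working:
One quarter-note beat = 60000 / BPM = 60000 / 76 ms
Half note = 2 × quarter note
Duration = 2 × 60000 / 76 = 120000 / 76
= 1578.9 ms


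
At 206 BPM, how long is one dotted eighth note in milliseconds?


One quarter-note beat = 60000 / BPM = 60000 / 206 ms
Dotted eighth note = 3/4 × quarter note
Duration = 3/4 × 60000 / 206 = 45000 / 206
= 218.4 ms


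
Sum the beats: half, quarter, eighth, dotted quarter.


Reasoning:
Beat values:
  half = 2 beats
  quarter = 1 beat
  eighth = 0.5 beats
  dotted quarter = 1.5 beats
Sum = 2 + 1 + 0.5 + 1.5
= 5 beats


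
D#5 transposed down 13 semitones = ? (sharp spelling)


Solution.
D#5: chromatic position 3 in octave 5 → absolute = 5×12 + 3 = 63
Transpose down 13: 63 - 13 = 50
50 = 4×12 + 2 → D in octave 4
Result = D4


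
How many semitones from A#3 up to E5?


Absolute semitone position = octave×12 + chromatic position
A#3: 3×12 + 10 = 46
E5: 5×12 + 4 = 64
Difference = 64 - 46 = 18
= 18 semitones


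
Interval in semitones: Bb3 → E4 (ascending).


Let's work it out.
Absolute semitone position = octave×12 + chromatic position
Bb3: 3×12 + 10 = 46
E4: 4×12 + 4 = 52
Difference = 52 - 46 = 6
= 6 semitones


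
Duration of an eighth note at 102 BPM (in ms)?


Step by step:
One quarter-note beat = 60000 / BPM = 60000 / 102 ms
Eighth note = 1/2 × quarter note
Duration = 1/2 × 60000 / 102 = 30000 / 102
= 294.1 ms


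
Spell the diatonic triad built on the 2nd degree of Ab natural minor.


Let's work it out.
Ab natural minor scale: Ab Bb Cb Db Eb Fb Gb
Diatonic triad on degree 2 stacks scale notes 2, 4, 6: Bb Db Fb
Bb→Db = 3 semitones; Bb→Fb = 6 semitones → diminished triad
= Bb Db Fb (diminished)


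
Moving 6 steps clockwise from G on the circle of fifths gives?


Solution.
Each clockwise step on the circle of fifths moves up a perfect 5th
From G: G → D → A → E → B → F#/Gb → Db
= Db


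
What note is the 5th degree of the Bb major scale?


Major scale pattern: W-W-H-W-W-W-H (2-2-1-2-2-2-1 semitones)
Starting from Bb:
  Bb + 2 semitones → C
  C + 2 semitones → D
  D + 1 semitone → Eb
  Eb + 2 semitones → F
  F + 2 semitones → G
  G + 2 semitones → A
  A + 1 semitone → Bb
Scale: Bb C D Eb F G A
Degree 5 = F


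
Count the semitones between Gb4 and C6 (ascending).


Working:
Absolute semitone position = octave×12 + chromatic position
Gb4: 4×12 + 6 = 54
C6: 6×12 + 0 = 72
Difference = 72 - 54 = 18
= 18 semitones


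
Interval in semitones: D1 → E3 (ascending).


Step by step:
Absolute semitone position = octave×12 + chromatic position
D1: 1×12 + 2 = 14
E3: 3×12 + 4 = 40
Difference = 40 - 14 = 26
= 26 semitones


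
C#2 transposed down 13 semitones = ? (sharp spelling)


Solution.
C#2: chromatic position 1 in octave 2 → absolute = 2×12 + 1 = 25
Transpose down 13: 25 - 13 = 12
12 = 1×12 + 0 → C in octave 1
Result = C1


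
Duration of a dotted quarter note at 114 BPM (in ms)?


Working:
One quarter-note beat = 60000 / BPM = 60000 / 114 ms
Dotted quarter note = 3/2 × quarter note
Duration = 3/2 × 60000 / 114 = 90000 / 114
= 789.5 ms


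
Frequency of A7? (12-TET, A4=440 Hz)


f = 440 × 2^(n/12) where n = semitones from A4
A7: 36 semitones from A4
f = 440 × 2^(36/12)
f = 3520.00 Hz


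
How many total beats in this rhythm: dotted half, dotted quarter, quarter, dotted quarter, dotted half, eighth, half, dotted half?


Let's work it out.
Beat values:
  dotted half = 3 beats
  dotted quarter = 1.5 beats
  quarter = 1 beat
  dotted quarter = 1.5 beats
  dotted half = 3 beats
  eighth = 0.5 beats
  half = 2 beats
  dotted half = 3 beats
Sum = 3 + 1.5 + 1 + 1.5 + 3 + 0.5 + 2 + 3
= 15.5 beats


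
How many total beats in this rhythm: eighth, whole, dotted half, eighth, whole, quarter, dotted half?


Beat values:
  eighth = 0.5 beats
  whole = 4 beats
  dotted half = 3 beats
  eighth = 0.5 beats
  whole = 4 beats
  quarter = 1 beat
  dotted half = 3 beats
Sum = 0.5 + 4 + 3 + 0.5 + 4 + 1 + 3
= 16 beats


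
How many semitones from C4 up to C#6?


Solution.
Absolute semitone position = octave×12 + chromatic position
C4: 4×12 + 0 = 48
C#6: 6×12 + 1 = 73
Difference = 73 - 48 = 25
= 25 semitones


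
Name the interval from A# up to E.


Step by step:
Letter names: A → E spans 5 letter names → a 5th
Semitones: A# → E = 6 half-steps
A 5th of 6 semitones is a diminished 5th
= diminished 5th


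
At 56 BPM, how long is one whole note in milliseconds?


Working:
One quarter-note beat = 60000 / BPM = 60000 / 56 ms
Whole note = 4 × quarter note
Duration = 4 × 60000 / 56 = 240000 / 56
= 4285.7 ms


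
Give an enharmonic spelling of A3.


Enharmonic notes sound the same pitch but are spelled with different letter names
A and Bbb name the same pitch class
= Bbb3


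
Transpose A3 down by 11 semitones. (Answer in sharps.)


Let's work it out.
A3: chromatic position 9 in octave 3 → absolute = 3×12 + 9 = 45
Transpose down 11: 45 - 11 = 34
34 = 2×12 + 10 → A# in octave 2
Result = A#2


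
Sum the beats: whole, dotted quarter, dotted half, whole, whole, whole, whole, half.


Beat values:
  whole = 4 beats
  dotted quarter = 1.5 beats
  dotted half = 3 beats
  whole = 4 beats
  whole = 4 beats
  whole = 4 beats
  whole = 4 beats
  half = 2 beats
Sum = 4 + 1.5 + 3 + 4 + 4 + 4 + 4 + 2
= 26.5 beats


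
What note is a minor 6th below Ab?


Solution.
A 6th spans 6 letter names, so from A we land on C
A minor 6th = 8 semitones below Ab
Spell C at that pitch: C
= C


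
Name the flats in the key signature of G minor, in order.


Reasoning:
Flat minor keys: A(0), D(1), G(2), C(3), F(4), Bb(5), Eb(6), Ab(7)
G minor has 2 flats
Order of flats: Bb Eb Ab Db Gb Cb Fb → first 2: Bb, Eb
= Bb, Eb


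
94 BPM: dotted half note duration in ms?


One quarter-note beat = 60000 / BPM = 60000 / 94 ms
Dotted half note = 3 × quarter note
Duration = 3 × 60000 / 94 = 180000 / 94
= 1914.9 ms


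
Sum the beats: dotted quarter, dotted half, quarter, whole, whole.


Beat values:
  dotted quarter = 1.5 beats
  dotted half = 3 beats
  quarter = 1 beat
  whole = 4 beats
  whole = 4 beats
Sum = 1.5 + 3 + 1 + 4 + 4
= 13.5 beats


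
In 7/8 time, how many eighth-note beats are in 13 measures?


Time signature 7/8: the bottom number 8 means the eighth note gets one count
The top number 7 means 7 eighth-note beats per measure
Total = 7 × 13 measures
= 91 eighth-note beats


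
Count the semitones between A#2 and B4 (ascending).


Step by step:
Absolute semitone position = octave×12 + chromatic position
A#2: 2×12 + 10 = 34
B4: 4×12 + 11 = 59
Difference = 59 - 34 = 25
= 25 semitones


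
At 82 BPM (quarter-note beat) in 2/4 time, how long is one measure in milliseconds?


Working:
Quarter-note beat duration = 60000 / 82 ms
Beats per measure (2/4) = 2
One measure = 2 × 60000 / 82 = 120000 / 82 ms
= 1463.4 ms


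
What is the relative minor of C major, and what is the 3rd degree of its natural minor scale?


Let's work it out.
The relative minor shares the major's key signature and starts on its 6th degree
6th degree = a major 6th above the tonic; a major 6th above C is A
→ relative minor of C major is A minor
A natural minor scale: A B C D E F G
= A minor; 3rd degree = C


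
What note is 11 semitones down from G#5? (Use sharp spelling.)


G#5: chromatic position 8 in octave 5 → absolute = 5×12 + 8 = 68
Transpose down 11: 68 - 11 = 57
57 = 4×12 + 9 → A in octave 4
Result = A4


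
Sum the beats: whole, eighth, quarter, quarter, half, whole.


Beat values:
  whole = 4 beats
  eighth = 0.5 beats
  quarter = 1 beat
  quarter = 1 beat
  half = 2 beats
  whole = 4 beats
Sum = 4 + 0.5 + 1 + 1 + 2 + 4
= 12.5 beats


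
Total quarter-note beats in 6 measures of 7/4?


Reasoning:
Time signature 7/4: the bottom number 4 means the quarter note gets one count
The top number 7 means 7 quarter-note beats per measure
Total = 7 × 6 measures
= 42 quarter-note beats


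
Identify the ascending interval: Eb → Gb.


Let's work it out.
Letter names: E → G spans 3 letter names → a 3rd
Semitones: Eb → Gb = 3 half-steps
A 3rd of 3 semitones is a minor 3rd
= minor 3rd


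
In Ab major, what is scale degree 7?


Working:
Major scale pattern: W-W-H-W-W-W-H (2-2-1-2-2-2-1 semitones)
Starting from Ab:
  Ab + 2 semitones → Bb
  Bb + 2 semitones → C
  C + 1 semitone → Db
  Db + 2 semitones → Eb
  Eb + 2 semitones → F
  F + 2 semitones → G
  G + 1 semitone → Ab
Scale: Ab Bb C Db Eb F G
Degree 7 = G


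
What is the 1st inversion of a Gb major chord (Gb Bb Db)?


Root position: Gb Bb Db
1st inversion: move root up an octave
Bass note: Bb
Notes (bottom to top) = Bb Db Gb


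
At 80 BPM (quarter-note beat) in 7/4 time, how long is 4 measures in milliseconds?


Reasoning:
Quarter-note beat duration = 60000 / 80 ms
Beats per measure (7/4) = 7
One measure = 7 × 60000 / 80 = 420000 / 80 ms
4 measures = 4 × 420000 / 80 = 1680000 / 80
= 21000.0 ms


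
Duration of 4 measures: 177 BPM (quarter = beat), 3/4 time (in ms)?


Working:
Quarter-note beat duration = 60000 / 177 ms
Beats per measure (3/4) = 3
One measure = 3 × 60000 / 177 = 180000 / 177 ms
4 measures = 4 × 180000 / 177 = 720000 / 177
= 4067.8 ms


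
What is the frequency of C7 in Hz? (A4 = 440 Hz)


Let's work it out.
f = 440 × 2^(n/12) where n = semitones from A4
C7: 27 semitones from A4
f = 440 × 2^(27/12)
f = 2093.00 Hz


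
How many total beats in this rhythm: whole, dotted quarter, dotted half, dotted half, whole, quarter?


Step by step:
Beat values:
  whole = 4 beats
  dotted quarter = 1.5 beats
  dotted half = 3 beats
  dotted half = 3 beats
  whole = 4 beats
  quarter = 1 beat
Sum = 4 + 1.5 + 3 + 3 + 4 + 1
= 16.5 beats


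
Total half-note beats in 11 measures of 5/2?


Time signature 5/2: the bottom number 2 means the half note gets one count
The top number 5 means 5 half-note beats per measure
Total = 5 × 11 measures
= 55 half-note beats


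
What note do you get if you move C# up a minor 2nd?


minor 2nd: 2 letter names, 1 semitones
Letter: C + 1 → D
Pitch: C# + 1 semitones, spelled as a D → D
= D


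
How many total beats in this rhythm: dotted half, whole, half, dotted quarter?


Beat values:
  dotted half = 3 beats
  whole = 4 beats
  half = 2 beats
  dotted quarter = 1.5 beats
Sum = 3 + 4 + 2 + 1.5
= 10.5 beats


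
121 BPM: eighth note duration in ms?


One quarter-note beat = 60000 / BPM = 60000 / 121 ms
Eighth note = 1/2 × quarter note
Duration = 1/2 × 60000 / 121 = 30000 / 121
= 247.9 ms


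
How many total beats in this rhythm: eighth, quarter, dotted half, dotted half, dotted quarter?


Beat values:
  eighth = 0.5 beats
  quarter = 1 beat
  dotted half = 3 beats
  dotted half = 3 beats
  dotted quarter = 1.5 beats
Sum = 0.5 + 1 + 3 + 3 + 1.5
= 9 beats


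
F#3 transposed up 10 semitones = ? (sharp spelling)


Working:
F#3: chromatic position 6 in octave 3 → absolute = 3×12 + 6 = 42
Transpose up 10: 42 + 10 = 52
52 = 4×12 + 4 → E in octave 4
Result = E4


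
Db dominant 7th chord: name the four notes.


Dominant 7th chord = root + major 3rd + perfect 5th + minor 7th
Seventh chords stack in thirds, so the letter names are D-F-A-C
Root: Db
Major 3rd above Db: F
Perfect 5th above Db: Ab
Minor 7th above Db: Cb
Chord = Db F Ab Cb


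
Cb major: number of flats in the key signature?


Step by step:
Flat major keys: C(0), F(1), Bb(2), Eb(3), Ab(4), Db(5), Gb(6), Cb(7)
Cb major has 7 flats
Order of flats: Bb Eb Ab Db Gb Cb Fb → first 7: Bb, Eb, Ab, Db, Gb, Cb, Fb
= 7 flats


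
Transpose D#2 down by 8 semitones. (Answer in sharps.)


Reasoning:
D#2: chromatic position 3 in octave 2 → absolute = 2×12 + 3 = 27
Transpose down 8: 27 - 8 = 19
19 = 1×12 + 7 → G in octave 1
Result = G1


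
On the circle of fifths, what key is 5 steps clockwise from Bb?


Reasoning:
Each clockwise step on the circle of fifths moves up a perfect 5th
From Bb: Bb → F → C → G → D → A
= A


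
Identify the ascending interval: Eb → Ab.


Letter names: E → A spans 4 letter names → a 4th
Semitones: Eb → Ab = 5 half-steps
A 4th of 5 semitones is a perfect 4th
= perfect 4th


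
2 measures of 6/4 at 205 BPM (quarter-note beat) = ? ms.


Reasoning:
Quarter-note beat duration = 60000 / 205 ms
Beats per measure (6/4) = 6
One measure = 6 × 60000 / 205 = 360000 / 205 ms
2 measures = 2 × 360000 / 205 = 720000 / 205
= 3512.2 ms


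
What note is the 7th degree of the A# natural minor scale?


Solution.
Natural minor scale pattern: W-H-W-W-H-W-W (2-1-2-2-1-2-2 semitones)
Starting from A#:
  A# + 2 semitones → B#
  B# + 1 semitone → C#
  C# + 2 semitones → D#
  D# + 2 semitones → E#
  E# + 1 semitone → F#
  F# + 2 semitones → G#
  G# + 2 semitones → A#
Scale: A# B# C# D# E# F# G#
Degree 7 = G#


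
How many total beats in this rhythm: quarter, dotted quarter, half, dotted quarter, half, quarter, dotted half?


Solution.
Beat values:
  quarter = 1 beat
  dotted quarter = 1.5 beats
  half = 2 beats
  dotted quarter = 1.5 beats
  half = 2 beats
  quarter = 1 beat
  dotted half = 3 beats
Sum = 1 + 1.5 + 2 + 1.5 + 2 + 1 + 3
= 12 beats


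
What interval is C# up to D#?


Working:
Letter names: C → D spans 2 letter names → a 2nd
Semitones: C# → D# = 2 half-steps
A 2nd of 2 semitones is a major 2nd
= major 2nd


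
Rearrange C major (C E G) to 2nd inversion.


Step by step:
Root position: C E G
2nd inversion: move root and 3rd up an octave
Bass note: G
Notes (bottom to top) = G C E


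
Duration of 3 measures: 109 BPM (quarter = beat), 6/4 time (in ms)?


Working:
Quarter-note beat duration = 60000 / 109 ms
Beats per measure (6/4) = 6
One measure = 6 × 60000 / 109 = 360000 / 109 ms
3 measures = 3 × 360000 / 109 = 1080000 / 109
= 9908.3 ms


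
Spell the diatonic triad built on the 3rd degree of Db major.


Working:
Db major scale: Db Eb F Gb Ab Bb C
Diatonic triad on degree 3 stacks scale notes 3, 5, 7: F Ab C
F→Ab = 3 semitones; F→C = 7 semitones → minor triad
= F Ab C (minor)


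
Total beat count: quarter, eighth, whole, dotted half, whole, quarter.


Let's work it out.
Beat values:
  quarter = 1 beat
  eighth = 0.5 beats
  whole = 4 beats
  dotted half = 3 beats
  whole = 4 beats
  quarter = 1 beat
Sum = 1 + 0.5 + 4 + 3 + 4 + 1
= 13.5 beats


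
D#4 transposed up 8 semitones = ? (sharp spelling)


Solution.
D#4: chromatic position 3 in octave 4 → absolute = 4×12 + 3 = 51
Transpose up 8: 51 + 8 = 59
59 = 4×12 + 11 → B in octave 4
Result = B4


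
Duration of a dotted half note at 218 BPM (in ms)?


Step by step:
One quarter-note beat = 60000 / BPM = 60000 / 218 ms
Dotted half note = 3 × quarter note
Duration = 3 × 60000 / 218 = 180000 / 218
= 825.7 ms


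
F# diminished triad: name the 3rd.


Diminished triad = root + minor 3rd (3 semitones) + diminished 5th (6 semitones)
A triad on F# stacks thirds, so the chord tones use letter names F-A-C
Root: F#
Minor 3rd above F#: A
Diminished 5th above F#: C
The 3rd = A


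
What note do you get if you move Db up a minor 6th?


Solution.
minor 6th: 6 letter names, 8 semitones
Letter: D + 5 → B
Pitch: Db + 8 semitones, spelled as a B → Bbb
= Bbb


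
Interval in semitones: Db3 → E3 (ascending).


Let's work it out.
Absolute semitone position = octave×12 + chromatic position
Db3: 3×12 + 1 = 37
E3: 3×12 + 4 = 40
Difference = 40 - 37 = 3
= 3 semitones


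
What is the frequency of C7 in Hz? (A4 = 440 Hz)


Step by step:
f = 440 × 2^(n/12) where n = semitones from A4
C7: 27 semitones from A4
f = 440 × 2^(27/12)
f = 2093.00 Hz


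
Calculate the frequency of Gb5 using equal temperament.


f = 440 × 2^(n/12) where n = semitones from A4
Gb5: 9 semitones from A4
f = 440 × 2^(9/12)
f = 739.99 Hz


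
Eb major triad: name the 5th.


Major triad = root + major 3rd (4 semitones) + perfect 5th (7 semitones)
A triad on Eb stacks thirds, so the chord tones use letter names E-G-B
Root: Eb
Major 3rd above Eb: G
Perfect 5th above Eb: Bb
The 5th = Bb


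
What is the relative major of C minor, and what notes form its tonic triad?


Step by step:
The relative major shares the key signature and is a minor 3rd above the minor tonic
A minor 3rd above C is Eb
→ relative major of C minor is Eb major
Tonic triad of Eb major = root + major 3rd + perfect 5th = Eb G Bb
= Eb major; triad = Eb G Bb


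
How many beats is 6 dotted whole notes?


Base whole note = 4 beats
Dot 1 adds half the previous value: +2
One dotted whole = 4 + 2 = 6
6 of them = 6 × 6 = 36
= 36 beats


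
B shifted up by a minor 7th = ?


Working:
minor 7th: 7 letter names, 10 semitones
Letter: B + 6 → A
Pitch: B + 10 semitones, spelled as an A → A
= A


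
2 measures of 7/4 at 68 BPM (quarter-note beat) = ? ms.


Let's work it out.
Quarter-note beat duration = 60000 / 68 ms
Beats per measure (7/4) = 7
One measure = 7 × 60000 / 68 = 420000 / 68 ms
2 measures = 2 × 420000 / 68 = 840000 / 68
= 12352.9 ms


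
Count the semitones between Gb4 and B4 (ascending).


Absolute semitone position = octave×12 + chromatic position
Gb4: 4×12 + 6 = 54
B4: 4×12 + 11 = 59
Difference = 59 - 54 = 5
= 5 semitones


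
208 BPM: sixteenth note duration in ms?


One quarter-note beat = 60000 / BPM = 60000 / 208 ms
Sixteenth note = 1/4 × quarter note
Duration = 1/4 × 60000 / 208 = 15000 / 208
= 72.1 ms


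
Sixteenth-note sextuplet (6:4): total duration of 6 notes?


Step by step:
Sextuplet: 6 notes occupy the space of 4 sixteenth notes
Space = 4 × 1/4 = 1 beat
Each sextuplet note = 1 / 6 = 1/6 beats
6 notes = 6 × 1/6 = 1
= 1 beat


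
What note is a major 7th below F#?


Step by step:
A 7th spans 7 letter names, so from F we land on G
A major 7th = 11 semitones below F#
Spell G at that pitch: G
= G


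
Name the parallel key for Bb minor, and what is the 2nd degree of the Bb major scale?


Parallel keys share the same tonic but differ in mode
Bb minor → parallel is Bb major
Bb major scale: Bb C D Eb F G A
= Bb major; 2nd degree = C


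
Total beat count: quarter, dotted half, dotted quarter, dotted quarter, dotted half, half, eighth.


Beat values:
  quarter = 1 beat
  dotted half = 3 beats
  dotted quarter = 1.5 beats
  dotted quarter = 1.5 beats
  dotted half = 3 beats
  half = 2 beats
  eighth = 0.5 beats
Sum = 1 + 3 + 1.5 + 1.5 + 3 + 2 + 0.5
= 12.5 beats


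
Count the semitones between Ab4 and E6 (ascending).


Working:
Absolute semitone position = octave×12 + chromatic position
Ab4: 4×12 + 8 = 56
E6: 6×12 + 4 = 76
Difference = 76 - 56 = 20
= 20 semitones


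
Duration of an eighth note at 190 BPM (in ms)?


Reasoning:
One quarter-note beat = 60000 / BPM = 60000 / 190 ms
Eighth note = 1/2 × quarter note
Duration = 1/2 × 60000 / 190 = 30000 / 190
= 157.9 ms


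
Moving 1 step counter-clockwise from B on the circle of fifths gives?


Let's work it out.
Each counter-clockwise step moves down a perfect 5th (= up a perfect 4th)
From B: B → E
= E


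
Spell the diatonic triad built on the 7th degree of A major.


Working:
A major scale: A B C# D E F# G#
Diatonic triad on degree 7 stacks scale notes 7, 2, 4: G# B D
G#→B = 3 semitones; G#→D = 6 semitones → diminished triad
= G# B D (diminished)


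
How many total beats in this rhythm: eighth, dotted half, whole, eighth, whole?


Reasoning:
Beat values:
  eighth = 0.5 beats
  dotted half = 3 beats
  whole = 4 beats
  eighth = 0.5 beats
  whole = 4 beats
Sum = 0.5 + 3 + 4 + 0.5 + 4
= 12 beats


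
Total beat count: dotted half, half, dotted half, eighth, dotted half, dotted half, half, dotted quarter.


Step by step:
Beat values:
  dotted half = 3 beats
  half = 2 beats
  dotted half = 3 beats
  eighth = 0.5 beats
  dotted half = 3 beats
  dotted half = 3 beats
  half = 2 beats
  dotted quarter = 1.5 beats
Sum = 3 + 2 + 3 + 0.5 + 3 + 3 + 2 + 1.5
= 18 beats


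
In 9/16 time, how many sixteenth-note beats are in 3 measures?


Reasoning:
Time signature 9/16: the bottom number 16 means the sixteenth note gets one count
The top number 9 means 9 sixteenth-note beats per measure
Total = 9 × 3 measures
= 27 sixteenth-note beats


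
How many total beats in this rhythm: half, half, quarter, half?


Beat values:
  half = 2 beats
  half = 2 beats
  quarter = 1 beat
  half = 2 beats
Sum = 2 + 2 + 1 + 2
= 7 beats
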